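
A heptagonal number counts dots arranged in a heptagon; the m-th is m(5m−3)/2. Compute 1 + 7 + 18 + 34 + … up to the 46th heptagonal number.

82156

Σ i(5i−3)/2 = (5Σi² − 3Σi) / 2 over i = 1..46.
Σi = 1081 and Σi² = 33511.
(5·33511 − 3·1081) / 2 = 164312/2 = 82156.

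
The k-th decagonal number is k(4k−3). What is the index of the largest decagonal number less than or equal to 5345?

Solve n(4n−3) ≤ 5345 for integer n.
n = 36 gives 5076 ≤ 5345, while n = 37 gives 5365 > 5345; so the answer is index 36.

36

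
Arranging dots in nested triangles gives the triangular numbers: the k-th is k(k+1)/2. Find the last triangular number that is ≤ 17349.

Solve n(n+1)/2 ≤ 17349 for integer n.
n = 185 gives 17205 ≤ 17349, while n = 186 gives 17391 > 17349; so the answer is 17205.

17205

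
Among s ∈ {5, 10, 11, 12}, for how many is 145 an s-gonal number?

1

s = 5: P(5, 10) = 145. ✓
s = 10: P(10, 6) = 126 and P(10, 7) = 175; 145 is not s-gonal.
s = 11: P(11, 6) = 141 and P(11, 7) = 196; 145 is not s-gonal.
s = 12: P(12, 5) = 105 and P(12, 6) = 156; 145 is not s-gonal.
Hits: s ∈ {5} → 1.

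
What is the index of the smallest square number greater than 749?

Solve n² > 749 for integer n.
The largest n with value ≤ 749 is 27 (since 729 ≤ 749 < 784), so the first above is n = 28, value 784.

28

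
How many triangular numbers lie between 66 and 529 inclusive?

22

The n-th triangular number is n(n+1)/2.
Smallest index with value ≥ 66: n = 11 (giving 66).
Largest index with value ≤ 529: n = 32 (giving 528).
Indices 11 through 32: 22 terms.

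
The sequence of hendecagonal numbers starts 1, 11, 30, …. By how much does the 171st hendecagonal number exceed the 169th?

171·(9·171 − 7)/2 = 130986 and 169·(9·169 − 7)/2 = 127933.
Difference: 130986 − 127933 = 3053.

3053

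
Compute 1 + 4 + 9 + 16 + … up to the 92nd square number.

Σ_{i=1}^{92} i² = 92·93·185/6 = 263810.

263810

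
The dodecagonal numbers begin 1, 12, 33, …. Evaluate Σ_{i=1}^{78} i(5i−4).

793871

Σ i(5i−4) = 5Σi² − 4Σi over i = 1..78.
Σi = 3081 and Σi² = 161239.
5·161239 − 4·3081 = 793871.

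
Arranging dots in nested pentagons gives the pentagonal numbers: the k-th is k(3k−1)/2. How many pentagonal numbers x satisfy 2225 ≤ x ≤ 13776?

58

The n-th pentagonal number is n(3n−1)/2.
Smallest index with value ≥ 2225: n = 39 (giving 2262).
Largest index with value ≤ 13776: n = 96 (giving 13776).
Indices 39 through 96: 58 terms.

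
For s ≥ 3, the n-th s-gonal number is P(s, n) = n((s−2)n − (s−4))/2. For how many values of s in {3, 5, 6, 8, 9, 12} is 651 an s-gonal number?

s = 3: P(3, 35) = 630 and P(3, 36) = 666; 651 is not s-gonal.
s = 5: P(5, 21) = 651. ✓
s = 6: P(6, 18) = 630 and P(6, 19) = 703; 651 is not s-gonal.
s = 8: P(8, 15) = 645 and P(8, 16) = 736; 651 is not s-gonal.
s = 9: P(9, 14) = 651. ✓
s = 12: P(12, 11) = 561 and P(12, 12) = 672; 651 is not s-gonal.
Hits: s ∈ {5, 9} → 2.

2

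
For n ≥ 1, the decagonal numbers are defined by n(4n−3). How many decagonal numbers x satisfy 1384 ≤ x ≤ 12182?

The n-th decagonal number is n(4n−3).
Smallest index with value ≥ 1384: n = 19 (giving 1387).
Largest index with value ≤ 12182: n = 55 (giving 11935).
Indices 19 through 55: 37 terms.

37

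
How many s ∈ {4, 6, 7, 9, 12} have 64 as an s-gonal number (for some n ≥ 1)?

2

s = 4: P(4, 8) = 64. ✓
s = 6: P(6, 5) = 45 and P(6, 6) = 66; 64 is not s-gonal.
s = 7: P(7, 5) = 55 and P(7, 6) = 81; 64 is not s-gonal.
s = 9: P(9, 4) = 46 and P(9, 5) = 75; 64 is not s-gonal.
s = 12: P(12, 4) = 64. ✓
Hits: s ∈ {4, 12} → 2.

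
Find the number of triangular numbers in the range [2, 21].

5

The n-th triangular number is n(n+1)/2.
Smallest index with value ≥ 2: n = 2 (giving 3).
Largest index with value ≤ 21: n = 6 (giving 21).
Indices 2 through 6: 5 terms.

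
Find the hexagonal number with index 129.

The 129th hexagonal number is n(2n−1) with n = 129.
129·(2·129 − 1) = 129·257 = 33153.

33153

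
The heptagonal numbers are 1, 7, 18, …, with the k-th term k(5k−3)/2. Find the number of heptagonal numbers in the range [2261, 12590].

The n-th heptagonal number is n(5n−3)/2.
Smallest index with value ≥ 2261: n = 31 (giving 2356).
Largest index with value ≤ 12590: n = 71 (giving 12496).
Indices 31 through 71: 41 terms.

41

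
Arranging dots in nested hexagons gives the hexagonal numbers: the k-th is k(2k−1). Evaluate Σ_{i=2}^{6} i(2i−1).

160

Σ i(2i−1) = 2Σi² − Σi over i = 2..6.
Σi = 21 − 1 = 20 and Σi² = 91 − 1 = 90.
2·90 − 1·20 = 160.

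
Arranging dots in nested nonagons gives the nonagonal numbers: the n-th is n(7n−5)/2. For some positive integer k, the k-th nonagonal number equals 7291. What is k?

46

Set n(7n−5)/2 = 7291, giving 7n² − 5n − 14582 = 0.
The discriminant is 25 + 56·7291 = 408321, and √408321 = 639.
So n = (5 + 639) / 14 = 644/14 = 46.
Check: 46·(7·46 − 5)/2 = 7291. ✓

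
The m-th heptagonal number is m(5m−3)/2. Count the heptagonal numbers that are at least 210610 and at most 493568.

154

The n-th heptagonal number is n(5n−3)/2.
Smallest index with value ≥ 210610: n = 291 (giving 211266).
Largest index with value ≤ 493568: n = 444 (giving 492174).
Indices 291 through 444: 154 terms.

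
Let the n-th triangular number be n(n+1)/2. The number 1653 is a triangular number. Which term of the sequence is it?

Set n(n+1)/2 = 1653, giving n² + n − 3306 = 0.
So n = (-1 + 115) / 2 = 114/2 = 57.

57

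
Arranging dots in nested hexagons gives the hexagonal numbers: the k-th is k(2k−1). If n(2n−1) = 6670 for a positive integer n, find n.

58

Set n(2n−1) = 6670, giving 2n² − n − 6670 = 0.
So n = (1 + 231) / 4 = 232/4 = 58.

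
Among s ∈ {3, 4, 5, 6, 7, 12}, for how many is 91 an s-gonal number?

s = 3: P(3, 13) = 91. ✓
s = 4: P(4, 9) = 81 and P(4, 10) = 100; 91 is not s-gonal.
s = 5: P(5, 7) = 70 and P(5, 8) = 92; 91 is not s-gonal.
s = 6: P(6, 7) = 91. ✓
s = 7: P(7, 6) = 81 and P(7, 7) = 112; 91 is not s-gonal.
s = 12: P(12, 4) = 64 and P(12, 5) = 105; 91 is not s-gonal.
Hits: s ∈ {3, 6} → 2.

2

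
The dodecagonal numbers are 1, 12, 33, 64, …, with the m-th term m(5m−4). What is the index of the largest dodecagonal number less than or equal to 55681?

105

Solve n(5n−4) ≤ 55681 for integer n.
n = 105 gives 54705 ≤ 55681, while n = 106 gives 55756 > 55681; so the answer is index 105.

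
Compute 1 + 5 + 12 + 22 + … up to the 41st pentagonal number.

Σ i(3i−1)/2 = (3Σi² − Σi) / 2 over i = 1..41.
Σi = 861 and Σi² = 23821.
(3·23821 − 1·861) / 2 = 70602/2 = 35301.

35301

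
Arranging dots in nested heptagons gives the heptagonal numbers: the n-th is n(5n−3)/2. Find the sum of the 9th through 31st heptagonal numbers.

24840

Σ i(5i−3)/2 = (5Σi² − 3Σi) / 2 over i = 9..31.
Σi = 496 − 36 = 460 and Σi² = 10416 − 204 = 10212.
(5·10212 − 3·460) / 2 = 49680/2 = 24840.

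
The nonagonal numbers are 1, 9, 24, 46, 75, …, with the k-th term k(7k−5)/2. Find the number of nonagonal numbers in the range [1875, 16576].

The n-th nonagonal number is n(7n−5)/2.
Smallest index with value ≥ 1875: n = 24 (giving 1956).
Largest index with value ≤ 16576: n = 69 (giving 16491).
Indices 24 through 69: 46 terms.

46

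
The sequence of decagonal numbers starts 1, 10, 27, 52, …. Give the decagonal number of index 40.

6280

The 40th decagonal number is n(4n−3) with n = 40.
40·(4·40 − 3) = 40·157 = 6280.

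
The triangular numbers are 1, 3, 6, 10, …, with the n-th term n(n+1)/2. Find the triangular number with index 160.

12880

160·161/2 = 25760/2 = 12880.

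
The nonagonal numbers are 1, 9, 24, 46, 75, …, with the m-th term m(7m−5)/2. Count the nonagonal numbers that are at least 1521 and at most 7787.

26

The n-th nonagonal number is n(7n−5)/2.
Smallest index with value ≥ 1521: n = 22 (giving 1639).
Largest index with value ≤ 7787: n = 47 (giving 7614).
Indices 22 through 47: 26 terms.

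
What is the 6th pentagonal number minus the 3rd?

6·(3·6 − 1)/2 = 51 and 3·(3·3 − 1)/2 = 12.
Difference: 51 − 12 = 39.

39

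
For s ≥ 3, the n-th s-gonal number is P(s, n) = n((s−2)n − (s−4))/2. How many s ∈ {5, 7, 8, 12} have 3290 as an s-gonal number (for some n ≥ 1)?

s = 5: P(5, 47) = 3290. ✓
s = 7: P(7, 36) = 3186 and P(7, 37) = 3367; 3290 is not s-gonal.
s = 8: P(8, 33) = 3201 and P(8, 34) = 3400; 3290 is not s-gonal.
s = 12: P(12, 26) = 3276 and P(12, 27) = 3537; 3290 is not s-gonal.
Hits: s ∈ {5} → 1.

1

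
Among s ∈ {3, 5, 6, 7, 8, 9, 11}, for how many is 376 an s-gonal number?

1

s = 3: P(3, 26) = 351 and P(3, 27) = 378; 376 is not s-gonal.
s = 5: P(5, 16) = 376. ✓
s = 6: P(6, 13) = 325 and P(6, 14) = 378; 376 is not s-gonal.
s = 7: P(7, 12) = 342 and P(7, 13) = 403; 376 is not s-gonal.
s = 8: P(8, 11) = 341 and P(8, 12) = 408; 376 is not s-gonal.
s = 9: P(9, 10) = 325 and P(9, 11) = 396; 376 is not s-gonal.
s = 11: P(11, 9) = 333 and P(11, 10) = 415; 376 is not s-gonal.
Hits: s ∈ {5} → 1.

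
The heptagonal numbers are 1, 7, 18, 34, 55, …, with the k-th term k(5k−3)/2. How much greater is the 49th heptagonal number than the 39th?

49·(5·49 − 3)/2 = 5929 and 39·(5·39 − 3)/2 = 3744.
Difference: 5929 − 3744 = 2185.

2185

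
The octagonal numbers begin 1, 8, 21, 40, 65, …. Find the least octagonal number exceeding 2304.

Solve n(3n−2) > 2304 for integer n.
The largest n with value ≤ 2304 is 28 (since 2296 ≤ 2304 < 2465), so the first above is n = 29, value 2465.

2465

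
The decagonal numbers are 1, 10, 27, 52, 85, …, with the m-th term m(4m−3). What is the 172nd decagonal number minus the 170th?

172·(4·172 − 3) = 117820 and 170·(4·170 − 3) = 115090.
Difference: 117820 − 115090 = 2730.

2730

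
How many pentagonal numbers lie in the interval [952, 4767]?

The n-th pentagonal number is n(3n−1)/2.
Smallest index with value ≥ 952: n = 26 (giving 1001).
Largest index with value ≤ 4767: n = 56 (giving 4676).
Indices 26 through 56: 31 terms.

31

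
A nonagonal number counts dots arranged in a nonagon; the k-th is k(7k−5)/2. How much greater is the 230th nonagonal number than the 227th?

230·(7·230 − 5)/2 = 184575 and 227·(7·227 − 5)/2 = 179784.
Difference: 184575 − 179784 = 4791.

4791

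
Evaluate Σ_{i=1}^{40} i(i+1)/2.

11480

Σ i(i+1)/2 = (Σi² + Σi) / 2 over i = 1..40.
Σi = 820 and Σi² = 22140.
(1·22140 + 1·820) / 2 = 22960/2 = 11480.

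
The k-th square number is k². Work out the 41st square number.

1681

The 41st square number is n² with n = 41.
41² = 1681.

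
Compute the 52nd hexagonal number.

52·(2·52 − 1) = 52·103 = 5356.

5356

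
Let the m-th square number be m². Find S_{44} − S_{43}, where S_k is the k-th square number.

87

n² − (n−1)² = 2n − 1, so 44² − 43² = 2·44 − 1 = 87.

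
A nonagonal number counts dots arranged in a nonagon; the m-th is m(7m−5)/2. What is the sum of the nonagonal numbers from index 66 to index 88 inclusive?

Σ i(7i−5)/2 = (7Σi² − 5Σi) / 2 over i = 66..88.
Σi = 3916 − 2145 = 1771 and Σi² = 231044 − 93665 = 137379.
(7·137379 − 5·1771) / 2 = 952798/2 = 476399.

476399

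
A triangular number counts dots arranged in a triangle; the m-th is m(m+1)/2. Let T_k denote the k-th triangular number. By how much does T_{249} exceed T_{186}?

13734

249·250/2 = 31125 and 186·187/2 = 17391.
Difference: 31125 − 17391 = 13734.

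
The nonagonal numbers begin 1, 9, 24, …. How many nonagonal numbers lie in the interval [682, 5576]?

The n-th nonagonal number is n(7n−5)/2.
Smallest index with value ≥ 682: n = 15 (giving 750).
Largest index with value ≤ 5576: n = 40 (giving 5500).
Indices 15 through 40: 26 terms.

26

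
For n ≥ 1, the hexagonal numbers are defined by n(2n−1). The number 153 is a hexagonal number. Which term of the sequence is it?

Set n(2n−1) = 153, giving 2n² − n − 153 = 0.
The discriminant is 1 + 8·153 = 1225, and √1225 = 35.
So n = (1 + 35) / 4 = 36/4 = 9.

9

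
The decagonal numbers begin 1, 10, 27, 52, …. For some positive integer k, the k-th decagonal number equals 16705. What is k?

65

Set n(4n−3) = 16705, giving 4n² − 3n − 16705 = 0.
So n = (3 + 517) / 8 = 520/8 = 65.
Check: 65·(4·65 − 3) = 16705. ✓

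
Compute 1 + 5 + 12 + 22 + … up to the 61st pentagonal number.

Σ i(3i−1)/2 = (3Σi² − Σi) / 2 over i = 1..61.
Σi = 1891 and Σi² = 77531.
(3·77531 − 1·1891) / 2 = 230702/2 = 115351.

115351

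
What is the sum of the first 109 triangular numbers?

Σ i(i+1)/2 = (Σi² + Σi) / 2 over i = 1..109.
Σi = 5995 and Σi² = 437635.
(1·437635 + 1·5995) / 2 = 443630/2 = 221815.

221815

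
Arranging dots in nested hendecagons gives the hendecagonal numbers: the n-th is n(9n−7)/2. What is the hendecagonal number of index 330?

488895

The 330th hendecagonal number is n(9n−7)/2 with n = 330.
330·(9·330 − 7)/2 = 330·2963/2 = 488895.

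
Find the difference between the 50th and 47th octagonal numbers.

867

50·(3·50 − 2) = 7400 and 47·(3·47 − 2) = 6533.
Difference: 7400 − 6533 = 867.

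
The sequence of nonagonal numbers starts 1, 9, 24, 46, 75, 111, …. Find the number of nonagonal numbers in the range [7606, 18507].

The n-th nonagonal number is n(7n−5)/2.
Smallest index with value ≥ 7606: n = 47 (giving 7614).
Largest index with value ≤ 18507: n = 73 (giving 18469).
Indices 47 through 73: 27 terms.

27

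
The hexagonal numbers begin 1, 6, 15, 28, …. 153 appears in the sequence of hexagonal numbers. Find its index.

9

Set n(2n−1) = 153, giving 2n² − n − 153 = 0.
The discriminant is 1 + 8·153 = 1225, and √1225 = 35.
So n = (1 + 35) / 4 = 36/4 = 9.
Check: 9·(2·9 − 1) = 153. ✓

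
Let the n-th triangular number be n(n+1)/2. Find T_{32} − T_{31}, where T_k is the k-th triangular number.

32

Consecutive triangular numbers differ by n: T_{32} − T_{31} = 32.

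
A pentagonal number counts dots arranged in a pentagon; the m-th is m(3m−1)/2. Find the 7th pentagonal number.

7·(3·7 − 1)/2 = 7·20/2 = 7·10 = 70.

70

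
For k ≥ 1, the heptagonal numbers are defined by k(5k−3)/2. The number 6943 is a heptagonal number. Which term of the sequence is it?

Set n(5n−3)/2 = 6943, giving 5n² − 3n − 13886 = 0.
The discriminant is 9 + 40·6943 = 277729, and √277729 = 527.
So n = (3 + 527) / 10 = 530/10 = 53.

53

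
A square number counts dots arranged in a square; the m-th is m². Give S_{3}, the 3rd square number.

9

The 3rd square number is n² with n = 3.
3² = 9.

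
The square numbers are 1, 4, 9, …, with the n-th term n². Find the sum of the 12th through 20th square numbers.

Σ_{i=12}^{20} i² = 2870 − 506 = 2364.

2364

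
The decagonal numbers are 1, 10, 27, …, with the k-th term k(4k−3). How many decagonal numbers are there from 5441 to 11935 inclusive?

The n-th decagonal number is n(4n−3).
Smallest index with value ≥ 5441: n = 38 (giving 5662).
Largest index with value ≤ 11935: n = 55 (giving 11935).
Indices 38 through 55: 18 terms.

18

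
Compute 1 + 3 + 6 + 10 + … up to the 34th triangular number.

7140

Σ i(i+1)/2 = (Σi² + Σi) / 2 over i = 1..34.
Σi = 595 and Σi² = 13685.
(1·13685 + 1·595) / 2 = 14280/2 = 7140.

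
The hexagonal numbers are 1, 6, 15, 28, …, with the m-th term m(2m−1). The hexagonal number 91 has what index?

7

Set n(2n−1) = 91, giving 2n² − n − 91 = 0.
So n = (1 + 27) / 4 = 28/4 = 7.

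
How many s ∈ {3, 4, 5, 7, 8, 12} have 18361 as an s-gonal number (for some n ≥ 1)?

s = 3: P(3, 191) = 18336 and P(3, 192) = 18528; 18361 is not s-gonal.
s = 4: P(4, 135) = 18225 and P(4, 136) = 18496; 18361 is not s-gonal.
s = 5: P(5, 110) = 18095 and P(5, 111) = 18426; 18361 is not s-gonal.
s = 7: P(7, 86) = 18361. ✓
s = 8: P(8, 78) = 18096 and P(8, 79) = 18565; 18361 is not s-gonal.
s = 12: P(12, 61) = 18361. ✓
Hits: s ∈ {7, 12} → 2.

2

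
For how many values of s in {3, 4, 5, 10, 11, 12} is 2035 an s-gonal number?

s = 3: P(3, 63) = 2016 and P(3, 64) = 2080; 2035 is not s-gonal.
s = 4: P(4, 45) = 2025 and P(4, 46) = 2116; 2035 is not s-gonal.
s = 5: P(5, 37) = 2035. ✓
s = 10: P(10, 22) = 1870 and P(10, 23) = 2047; 2035 is not s-gonal.
s = 11: P(11, 21) = 1911 and P(11, 22) = 2101; 2035 is not s-gonal.
s = 12: P(12, 20) = 1920 and P(12, 21) = 2121; 2035 is not s-gonal.
Hits: s ∈ {5} → 1.

1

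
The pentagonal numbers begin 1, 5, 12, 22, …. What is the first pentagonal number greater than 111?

117

Solve n(3n−1)/2 > 111 for integer n.
The largest n with value ≤ 111 is 8 (since 92 ≤ 111 < 117), so the first above is n = 9, value 117.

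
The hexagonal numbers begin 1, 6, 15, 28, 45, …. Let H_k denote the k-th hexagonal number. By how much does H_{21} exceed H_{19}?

158

21·(2·21 − 1) = 861 and 19·(2·19 − 1) = 703.
Difference: 861 − 703 = 158.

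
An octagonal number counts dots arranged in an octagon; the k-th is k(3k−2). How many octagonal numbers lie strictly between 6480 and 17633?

30

The n-th octagonal number is n(3n−2).
Smallest index with value > 6480: n = 47 (giving 6533).
Largest index with value < 17633: n = 76 (giving 17176).
Indices 47 through 76: 30 terms.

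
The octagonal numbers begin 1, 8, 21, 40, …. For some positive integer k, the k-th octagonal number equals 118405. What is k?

Set n(3n−2) = 118405, giving 3n² − 2n − 118405 = 0.
The discriminant is 4 + 12·118405 = 1420864, and √1420864 = 1192.
So n = (2 + 1192) / 6 = 1194/6 = 199.
Check: 199·(3·199 − 2) = 118405. ✓

199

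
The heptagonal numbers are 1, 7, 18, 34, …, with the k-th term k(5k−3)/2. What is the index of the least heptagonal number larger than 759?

18

Solve n(5n−3)/2 > 759 for integer n.
The largest n with value ≤ 759 is 17 (since 697 ≤ 759 < 783), so the first above is n = 18, value 783.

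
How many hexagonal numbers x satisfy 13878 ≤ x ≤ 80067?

117

The n-th hexagonal number is n(2n−1).
Smallest index with value ≥ 13878: n = 84 (giving 14028).
Largest index with value ≤ 80067: n = 200 (giving 79800).
Indices 84 through 200: 117 terms.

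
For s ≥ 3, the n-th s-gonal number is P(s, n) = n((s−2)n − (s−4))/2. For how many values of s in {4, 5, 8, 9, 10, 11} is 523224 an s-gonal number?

1

s = 4: P(4, 723) = 522729 and P(4, 724) = 524176; 523224 is not s-gonal.
s = 5: P(5, 590) = 521855 and P(5, 591) = 523626; 523224 is not s-gonal.
s = 8: P(8, 417) = 520833 and P(8, 418) = 523336; 523224 is not s-gonal.
s = 9: P(9, 387) = 523224. ✓
s = 10: P(10, 362) = 523090 and P(10, 363) = 525987; 523224 is not s-gonal.
s = 11: P(11, 341) = 522071 and P(11, 342) = 525141; 523224 is not s-gonal.
Hits: s ∈ {9} → 1.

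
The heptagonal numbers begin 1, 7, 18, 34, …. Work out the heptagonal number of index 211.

110986

211·(5·211 − 3)/2 = 211·1052/2 = 211·526 = 110986.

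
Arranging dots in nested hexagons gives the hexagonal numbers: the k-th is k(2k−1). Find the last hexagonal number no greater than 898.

Solve n(2n−1) ≤ 898 for integer n.
n = 21 gives 861 ≤ 898, while n = 22 gives 946 > 898; so the answer is 861.

861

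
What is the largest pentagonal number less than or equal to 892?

852

Solve n(3n−1)/2 ≤ 892 for integer n.
n = 24 gives 852 ≤ 892, while n = 25 gives 925 > 892; so the answer is 852.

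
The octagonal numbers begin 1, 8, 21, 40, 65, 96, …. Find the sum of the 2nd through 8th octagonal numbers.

539

Σ i(3i−2) = 3Σi² − 2Σi over i = 2..8.
Σi = 36 − 1 = 35 and Σi² = 204 − 1 = 203.
3·203 − 2·35 = 539.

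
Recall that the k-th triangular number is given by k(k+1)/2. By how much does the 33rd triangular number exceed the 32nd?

Consecutive triangular numbers differ by n: T_{33} − T_{32} = 33.

33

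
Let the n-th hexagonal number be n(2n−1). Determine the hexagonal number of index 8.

The 8th hexagonal number is n(2n−1) with n = 8.
8·(2·8 − 1) = 8·15 = 120.

120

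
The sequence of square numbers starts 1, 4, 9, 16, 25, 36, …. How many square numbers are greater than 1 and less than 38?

The n-th square number is n².
Smallest index with value > 1: n = 2 (giving 4).
Largest index with value < 38: n = 6 (giving 36).
Indices 2 through 6: 5 terms.

5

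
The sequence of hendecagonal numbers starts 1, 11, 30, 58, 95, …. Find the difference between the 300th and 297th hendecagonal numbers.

8049

300·(9·300 − 7)/2 = 403950 and 297·(9·297 − 7)/2 = 395901.
Difference: 403950 − 395901 = 8049.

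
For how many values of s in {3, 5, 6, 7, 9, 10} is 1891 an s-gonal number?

2

s = 3: P(3, 61) = 1891. ✓
s = 5: P(5, 35) = 1820 and P(5, 36) = 1926; 1891 is not s-gonal.
s = 6: P(6, 31) = 1891. ✓
s = 7: P(7, 27) = 1782 and P(7, 28) = 1918; 1891 is not s-gonal.
s = 9: P(9, 23) = 1794 and P(9, 24) = 1956; 1891 is not s-gonal.
s = 10: P(10, 22) = 1870 and P(10, 23) = 2047; 1891 is not s-gonal.
Hits: s ∈ {3, 6} → 2.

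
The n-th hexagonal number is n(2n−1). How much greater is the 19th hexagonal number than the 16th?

19·(2·19 − 1) = 703 and 16·(2·16 − 1) = 496.
Difference: 703 − 496 = 207.

207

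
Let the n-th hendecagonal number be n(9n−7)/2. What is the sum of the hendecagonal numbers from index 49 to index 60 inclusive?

Σ i(9i−7)/2 = (9Σi² − 7Σi) / 2 over i = 49..60.
Σi = 1830 − 1176 = 654 and Σi² = 73810 − 38024 = 35786.
(9·35786 − 7·654) / 2 = 317496/2 = 158748.

158748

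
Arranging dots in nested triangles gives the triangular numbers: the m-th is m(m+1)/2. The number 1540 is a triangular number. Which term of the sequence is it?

Set n(n+1)/2 = 1540, giving n² + n − 3080 = 0.
The discriminant is 1 + 8·1540 = 12321, and √12321 = 111.
So n = (-1 + 111) / 2 = 110/2 = 55.
Check: 55·56/2 = 1540. ✓

55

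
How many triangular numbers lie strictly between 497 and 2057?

The n-th triangular number is n(n+1)/2.
Smallest index with value > 497: n = 32 (giving 528).
Largest index with value < 2057: n = 63 (giving 2016).
Indices 32 through 63: 32 terms.

32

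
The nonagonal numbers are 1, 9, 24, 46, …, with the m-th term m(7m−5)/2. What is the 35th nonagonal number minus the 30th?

35·(7·35 − 5)/2 = 4200 and 30·(7·30 − 5)/2 = 3075.
Difference: 4200 − 3075 = 1125.

1125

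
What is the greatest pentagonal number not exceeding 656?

Solve n(3n−1)/2 ≤ 656 for integer n.
n = 21 gives 651 ≤ 656, while n = 22 gives 715 > 656; so the answer is 651.

651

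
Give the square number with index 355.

126025

The 355th square number is n² with n = 355.
355² = 126025.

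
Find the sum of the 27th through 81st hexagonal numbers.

Σ i(2i−1) = 2Σi² − Σi over i = 27..81.
Σi = 3321 − 351 = 2970 and Σi² = 180441 − 6201 = 174240.
2·174240 − 1·2970 = 345510.

345510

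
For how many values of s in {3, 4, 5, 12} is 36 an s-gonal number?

2

s = 3: P(3, 8) = 36. ✓
s = 4: P(4, 6) = 36. ✓
s = 5: P(5, 5) = 35 and P(5, 6) = 51; 36 is not s-gonal.
s = 12: P(12, 3) = 33 and P(12, 4) = 64; 36 is not s-gonal.
Hits: s ∈ {3, 4} → 2.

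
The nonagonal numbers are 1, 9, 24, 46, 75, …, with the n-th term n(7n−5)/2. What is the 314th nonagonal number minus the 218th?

178512

314·(7·314 − 5)/2 = 344301 and 218·(7·218 − 5)/2 = 165789.
Difference: 344301 − 165789 = 178512.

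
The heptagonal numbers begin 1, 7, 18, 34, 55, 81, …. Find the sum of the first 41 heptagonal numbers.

58261

Σ i(5i−3)/2 = (5Σi² − 3Σi) / 2 over i = 1..41.
Σi = 861 and Σi² = 23821.
(5·23821 − 3·861) / 2 = 116522/2 = 58261.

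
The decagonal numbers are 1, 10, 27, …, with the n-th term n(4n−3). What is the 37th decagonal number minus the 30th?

37·(4·37 − 3) = 5365 and 30·(4·30 − 3) = 3510.
Difference: 5365 − 3510 = 1855.

1855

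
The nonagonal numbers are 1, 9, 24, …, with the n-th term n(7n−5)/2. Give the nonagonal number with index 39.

5226

39·(7·39 − 5)/2 = 39·268/2 = 39·134 = 5226.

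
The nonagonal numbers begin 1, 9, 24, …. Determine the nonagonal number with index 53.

The 53rd nonagonal number is n(7n−5)/2 with n = 53.
53·(7·53 − 5)/2 = 53·366/2 = 53·183 = 9699.

9699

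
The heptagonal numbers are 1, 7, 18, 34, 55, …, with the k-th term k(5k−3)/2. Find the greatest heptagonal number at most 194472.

Solve n(5n−3)/2 ≤ 194472 for integer n.
n = 279 gives 194184 ≤ 194472, while n = 280 gives 195580 > 194472; so the answer is 194184.

194184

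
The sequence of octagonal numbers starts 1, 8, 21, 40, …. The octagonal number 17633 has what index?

77

Set n(3n−2) = 17633, giving 3n² − 2n − 17633 = 0.
So n = (2 + 460) / 6 = 462/6 = 77.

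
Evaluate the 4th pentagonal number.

The 4th pentagonal number is n(3n−1)/2 with n = 4.
4·(3·4 − 1)/2 = 4·11/2 = 22.

22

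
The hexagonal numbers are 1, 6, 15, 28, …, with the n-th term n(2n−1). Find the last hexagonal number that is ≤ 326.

325

Solve n(2n−1) ≤ 326 for integer n.
n = 13 gives 325 ≤ 326, while n = 14 gives 378 > 326; so the answer is 325.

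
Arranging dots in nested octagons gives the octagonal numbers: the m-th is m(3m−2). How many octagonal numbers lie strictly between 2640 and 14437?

39

The n-th octagonal number is n(3n−2).
Smallest index with value > 2640: n = 31 (giving 2821).
Largest index with value < 14437: n = 69 (giving 14145).
Indices 31 through 69: 39 terms.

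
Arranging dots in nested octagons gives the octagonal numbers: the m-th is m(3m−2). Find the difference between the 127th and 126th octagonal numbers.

Consecutive octagonal numbers differ by 6n − 5: here 6·127 − 5 = 757.

757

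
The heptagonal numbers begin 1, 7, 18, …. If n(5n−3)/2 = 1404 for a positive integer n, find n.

Set n(5n−3)/2 = 1404, giving 5n² − 3n − 2808 = 0.
The discriminant is 9 + 40·1404 = 56169, and √56169 = 237.
So n = (3 + 237) / 10 = 240/10 = 24.

24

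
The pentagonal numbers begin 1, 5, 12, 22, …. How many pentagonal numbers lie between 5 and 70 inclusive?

The n-th pentagonal number is n(3n−1)/2.
Smallest index with value ≥ 5: n = 2 (giving 5).
Largest index with value ≤ 70: n = 7 (giving 70).
Indices 2 through 7: 6 terms.

6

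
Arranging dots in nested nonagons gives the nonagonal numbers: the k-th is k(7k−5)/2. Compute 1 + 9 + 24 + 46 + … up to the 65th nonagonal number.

322465

Σ i(7i−5)/2 = (7Σi² − 5Σi) / 2 over i = 1..65.
Σi = 2145 and Σi² = 93665.
(7·93665 − 5·2145) / 2 = 644930/2 = 322465.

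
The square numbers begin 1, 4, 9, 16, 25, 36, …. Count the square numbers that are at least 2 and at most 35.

The n-th square number is n².
Smallest index with value ≥ 2: n = 2 (giving 4).
Largest index with value ≤ 35: n = 5 (giving 25).
Indices 2 through 5: 4 terms.

4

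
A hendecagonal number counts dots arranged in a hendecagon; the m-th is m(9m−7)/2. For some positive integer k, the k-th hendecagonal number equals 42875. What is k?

98

Set n(9n−7)/2 = 42875, giving 9n² − 7n − 85750 = 0.
So n = (7 + 1757) / 18 = 1764/18 = 98.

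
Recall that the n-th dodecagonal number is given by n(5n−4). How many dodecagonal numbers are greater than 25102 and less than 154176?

104

The n-th dodecagonal number is n(5n−4).
Smallest index with value > 25102: n = 72 (giving 25632).
Largest index with value < 154176: n = 175 (giving 152425).
Indices 72 through 175: 104 terms.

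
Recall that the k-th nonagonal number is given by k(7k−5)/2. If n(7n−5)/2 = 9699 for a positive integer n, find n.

53

Set n(7n−5)/2 = 9699, giving 7n² − 5n − 19398 = 0.
So n = (5 + 737) / 14 = 742/14 = 53.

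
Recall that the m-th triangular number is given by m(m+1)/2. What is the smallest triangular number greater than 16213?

Solve n(n+1)/2 > 16213 for integer n.
The largest n with value ≤ 16213 is 179 (since 16110 ≤ 16213 < 16290), so the first above is n = 180, value 16290.

16290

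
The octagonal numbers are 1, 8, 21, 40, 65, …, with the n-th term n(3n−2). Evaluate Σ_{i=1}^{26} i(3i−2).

17901

Σ i(3i−2) = 3Σi² − 2Σi over i = 1..26.
Σi = 351 and Σi² = 6201.
3·6201 − 2·351 = 17901.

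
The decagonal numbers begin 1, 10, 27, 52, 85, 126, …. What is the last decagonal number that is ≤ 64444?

Solve n(4n−3) ≤ 64444 for integer n.
n = 127 gives 64135 ≤ 64444, while n = 128 gives 65152 > 64444; so the answer is 64135.

64135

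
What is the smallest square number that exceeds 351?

361

Solve n² > 351 for integer n.
The largest n with value ≤ 351 is 18 (since 324 ≤ 351 < 361), so the first above is n = 19, value 361.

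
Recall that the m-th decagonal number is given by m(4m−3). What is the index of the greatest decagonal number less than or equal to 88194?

148

Solve n(4n−3) ≤ 88194 for integer n.
n = 148 gives 87172 ≤ 88194, while n = 149 gives 88357 > 88194; so the answer is index 148.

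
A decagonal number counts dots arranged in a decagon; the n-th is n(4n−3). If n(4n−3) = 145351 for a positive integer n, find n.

191

Set n(4n−3) = 145351, giving 4n² − 3n − 145351 = 0.
So n = (3 + 1525) / 8 = 1528/8 = 191.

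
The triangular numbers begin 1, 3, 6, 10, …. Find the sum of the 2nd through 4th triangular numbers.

19

Σ i(i+1)/2 = (Σi² + Σi) / 2 over i = 2..4.
Σi = 10 − 1 = 9 and Σi² = 30 − 1 = 29.
(1·29 + 1·9) / 2 = 38/2 = 19.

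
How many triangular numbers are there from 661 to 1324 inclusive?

The n-th triangular number is n(n+1)/2.
Smallest index with value ≥ 661: n = 36 (giving 666).
Largest index with value ≤ 1324: n = 50 (giving 1275).
Indices 36 through 50: 15 terms.

15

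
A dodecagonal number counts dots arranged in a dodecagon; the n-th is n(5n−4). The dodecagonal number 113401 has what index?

Set n(5n−4) = 113401, giving 5n² − 4n − 113401 = 0.
The discriminant is 16 + 20·113401 = 2268036, and √2268036 = 1506.
So n = (4 + 1506) / 10 = 1510/10 = 151.

151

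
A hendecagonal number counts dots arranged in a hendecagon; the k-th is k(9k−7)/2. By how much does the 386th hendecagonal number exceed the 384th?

6923

386·(9·386 − 7)/2 = 669131 and 384·(9·384 − 7)/2 = 662208.
Difference: 669131 − 662208 = 6923.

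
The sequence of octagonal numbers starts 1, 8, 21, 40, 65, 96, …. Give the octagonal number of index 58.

9976

The 58th octagonal number is n(3n−2) with n = 58.
58·(3·58 − 2) = 58·172 = 9976.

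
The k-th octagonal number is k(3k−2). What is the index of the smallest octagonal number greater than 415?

13

Solve n(3n−2) > 415 for integer n.
The largest n with value ≤ 415 is 12 (since 408 ≤ 415 < 481), so the first above is n = 13, value 481.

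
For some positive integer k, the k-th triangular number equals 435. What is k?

Set n(n+1)/2 = 435, giving n² + n − 870 = 0.
The discriminant is 1 + 8·435 = 3481, and √3481 = 59.
So n = (-1 + 59) / 2 = 58/2 = 29.
Check: 29·30/2 = 435. ✓

29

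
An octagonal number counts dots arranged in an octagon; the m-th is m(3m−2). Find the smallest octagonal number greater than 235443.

Solve n(3n−2) > 235443 for integer n.
The largest n with value ≤ 235443 is 280 (since 234640 ≤ 235443 < 236321), so the first above is n = 281, value 236321.

236321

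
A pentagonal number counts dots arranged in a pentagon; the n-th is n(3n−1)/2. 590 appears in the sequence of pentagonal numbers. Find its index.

Set n(3n−1)/2 = 590, giving 3n² − n − 1180 = 0.
The discriminant is 1 + 24·590 = 14161, and √14161 = 119.
So n = (1 + 119) / 6 = 120/6 = 20.

20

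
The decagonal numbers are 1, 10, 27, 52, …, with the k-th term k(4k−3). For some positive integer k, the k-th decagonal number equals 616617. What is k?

Set n(4n−3) = 616617, giving 4n² − 3n − 616617 = 0.
The discriminant is 9 + 16·616617 = 9865881, and √9865881 = 3141.
So n = (3 + 3141) / 8 = 3144/8 = 393.

393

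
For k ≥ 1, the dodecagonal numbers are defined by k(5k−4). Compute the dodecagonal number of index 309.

309·(5·309 − 4) = 309·1541 = 476169.

476169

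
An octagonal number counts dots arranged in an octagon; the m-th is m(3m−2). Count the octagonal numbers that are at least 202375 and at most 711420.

The n-th octagonal number is n(3n−2).
Smallest index with value ≥ 202375: n = 261 (giving 203841).
Largest index with value ≤ 711420: n = 487 (giving 710533).
Indices 261 through 487: 227 terms.

227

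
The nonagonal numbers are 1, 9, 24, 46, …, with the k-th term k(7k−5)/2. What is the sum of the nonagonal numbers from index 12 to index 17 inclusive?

4259

Σ i(7i−5)/2 = (7Σi² − 5Σi) / 2 over i = 12..17.
Σi = 153 − 66 = 87 and Σi² = 1785 − 506 = 1279.
(7·1279 − 5·87) / 2 = 8518/2 = 4259.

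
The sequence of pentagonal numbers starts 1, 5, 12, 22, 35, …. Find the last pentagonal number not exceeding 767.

715

Solve n(3n−1)/2 ≤ 767 for integer n.
n = 22 gives 715 ≤ 767, while n = 23 gives 782 > 767; so the answer is 715.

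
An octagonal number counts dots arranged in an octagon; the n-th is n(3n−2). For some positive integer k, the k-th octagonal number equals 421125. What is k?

375

Set n(3n−2) = 421125, giving 3n² − 2n − 421125 = 0.
The discriminant is 4 + 12·421125 = 5053504, and √5053504 = 2248.
So n = (2 + 2248) / 6 = 2250/6 = 375.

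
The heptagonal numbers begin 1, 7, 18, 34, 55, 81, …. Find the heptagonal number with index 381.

The 381st heptagonal number is n(5n−3)/2 with n = 381.
381·(5·381 − 3)/2 = 381·1902/2 = 381·951 = 362331.

362331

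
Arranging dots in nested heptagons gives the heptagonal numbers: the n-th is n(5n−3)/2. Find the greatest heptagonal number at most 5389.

Solve n(5n−3)/2 ≤ 5389 for integer n.
n = 46 gives 5221 ≤ 5389, while n = 47 gives 5452 > 5389; so the answer is 5221.

5221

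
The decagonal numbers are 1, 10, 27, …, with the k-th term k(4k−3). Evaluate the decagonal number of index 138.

138·(4·138 − 3) = 138·549 = 75762.

75762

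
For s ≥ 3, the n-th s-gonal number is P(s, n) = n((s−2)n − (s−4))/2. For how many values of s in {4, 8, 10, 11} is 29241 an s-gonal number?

2

s = 4: P(4, 171) = 29241. ✓
s = 8: P(8, 99) = 29205 and P(8, 100) = 29800; 29241 is not s-gonal.
s = 10: P(10, 85) = 28645 and P(10, 86) = 29326; 29241 is not s-gonal.
s = 11: P(11, 81) = 29241. ✓
Hits: s ∈ {4, 11} → 2.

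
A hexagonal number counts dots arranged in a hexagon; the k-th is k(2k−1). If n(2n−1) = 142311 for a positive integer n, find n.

267

Set n(2n−1) = 142311, giving 2n² − n − 142311 = 0.
So n = (1 + 1067) / 4 = 1068/4 = 267.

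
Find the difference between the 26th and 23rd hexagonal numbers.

291

26·(2·26 − 1) = 1326 and 23·(2·23 − 1) = 1035.
Difference: 1326 − 1035 = 291.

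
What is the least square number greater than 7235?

7396

Solve n² > 7235 for integer n.
The largest n with value ≤ 7235 is 85 (since 7225 ≤ 7235 < 7396), so the first above is n = 86, value 7396.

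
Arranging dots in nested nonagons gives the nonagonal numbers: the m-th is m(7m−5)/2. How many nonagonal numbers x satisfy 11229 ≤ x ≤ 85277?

100

The n-th nonagonal number is n(7n−5)/2.
Smallest index with value ≥ 11229: n = 57 (giving 11229).
Largest index with value ≤ 85277: n = 156 (giving 84786).
Indices 57 through 156: 100 terms.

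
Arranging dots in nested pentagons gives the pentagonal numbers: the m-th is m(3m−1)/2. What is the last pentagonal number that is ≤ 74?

Solve n(3n−1)/2 ≤ 74 for integer n.
n = 7 gives 70 ≤ 74, while n = 8 gives 92 > 74; so the answer is 70.

70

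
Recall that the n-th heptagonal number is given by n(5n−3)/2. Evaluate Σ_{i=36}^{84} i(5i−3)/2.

461090

Σ i(5i−3)/2 = (5Σi² − 3Σi) / 2 over i = 36..84.
Σi = 3570 − 630 = 2940 and Σi² = 201110 − 14910 = 186200.
(5·186200 − 3·2940) / 2 = 922180/2 = 461090.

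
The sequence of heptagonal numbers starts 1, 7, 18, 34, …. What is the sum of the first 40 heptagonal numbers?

Σ i(5i−3)/2 = (5Σi² − 3Σi) / 2 over i = 1..40.
Σi = 820 and Σi² = 22140.
(5·22140 − 3·820) / 2 = 108240/2 = 54120.

54120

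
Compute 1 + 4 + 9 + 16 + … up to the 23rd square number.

4324

Σ_{i=1}^{23} i² = 23·24·47/6 = 4324.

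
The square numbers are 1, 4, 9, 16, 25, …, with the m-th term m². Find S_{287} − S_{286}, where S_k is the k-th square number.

573

n² − (n−1)² = 2n − 1, so 287² − 286² = 2·287 − 1 = 573.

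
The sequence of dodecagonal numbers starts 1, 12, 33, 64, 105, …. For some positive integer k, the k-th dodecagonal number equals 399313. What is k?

283

Set n(5n−4) = 399313, giving 5n² − 4n − 399313 = 0.
The discriminant is 16 + 20·399313 = 7986276, and √7986276 = 2826.
So n = (4 + 2826) / 10 = 2830/10 = 283.
Check: 283·(5·283 − 4) = 399313. ✓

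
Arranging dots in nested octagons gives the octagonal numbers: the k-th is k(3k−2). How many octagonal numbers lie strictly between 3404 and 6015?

The n-th octagonal number is n(3n−2).
Smallest index with value > 3404: n = 35 (giving 3605).
Largest index with value < 6015: n = 45 (giving 5985).
Indices 35 through 45: 11 terms.

11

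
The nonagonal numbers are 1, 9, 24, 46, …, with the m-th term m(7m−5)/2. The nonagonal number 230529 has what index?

257

Set n(7n−5)/2 = 230529, giving 7n² − 5n − 461058 = 0.
The discriminant is 25 + 56·230529 = 12909649, and √12909649 = 3593.
So n = (5 + 3593) / 14 = 3598/14 = 257.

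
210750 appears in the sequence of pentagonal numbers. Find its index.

375

Set n(3n−1)/2 = 210750, giving 3n² − n − 421500 = 0.
So n = (1 + 2249) / 6 = 2250/6 = 375.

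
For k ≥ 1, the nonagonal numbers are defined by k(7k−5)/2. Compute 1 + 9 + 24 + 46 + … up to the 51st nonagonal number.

Σ i(7i−5)/2 = (7Σi² − 5Σi) / 2 over i = 1..51.
Σi = 1326 and Σi² = 45526.
(7·45526 − 5·1326) / 2 = 312052/2 = 156026.

156026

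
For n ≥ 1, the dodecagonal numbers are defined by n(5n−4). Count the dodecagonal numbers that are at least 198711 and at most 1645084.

The n-th dodecagonal number is n(5n−4).
Smallest index with value ≥ 198711: n = 200 (giving 199200).
Largest index with value ≤ 1645084: n = 574 (giving 1645084).
Indices 200 through 574: 375 terms.

375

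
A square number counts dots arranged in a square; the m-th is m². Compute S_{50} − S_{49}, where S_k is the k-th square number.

99

n² − (n−1)² = 2n − 1, so 50² − 49² = 2·50 − 1 = 99.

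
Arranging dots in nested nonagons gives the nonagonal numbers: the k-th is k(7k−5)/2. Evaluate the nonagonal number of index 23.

1794

The 23rd nonagonal number is n(7n−5)/2 with n = 23.
23·(7·23 − 5)/2 = 23·156/2 = 23·78 = 1794.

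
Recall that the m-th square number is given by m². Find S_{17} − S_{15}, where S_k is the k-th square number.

64

17² = 289 and 15² = 225.
Difference: 289 − 225 = 64.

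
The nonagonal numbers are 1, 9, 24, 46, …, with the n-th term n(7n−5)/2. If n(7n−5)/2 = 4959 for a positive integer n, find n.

38

Set n(7n−5)/2 = 4959, giving 7n² − 5n − 9918 = 0.
So n = (5 + 527) / 14 = 532/14 = 38.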